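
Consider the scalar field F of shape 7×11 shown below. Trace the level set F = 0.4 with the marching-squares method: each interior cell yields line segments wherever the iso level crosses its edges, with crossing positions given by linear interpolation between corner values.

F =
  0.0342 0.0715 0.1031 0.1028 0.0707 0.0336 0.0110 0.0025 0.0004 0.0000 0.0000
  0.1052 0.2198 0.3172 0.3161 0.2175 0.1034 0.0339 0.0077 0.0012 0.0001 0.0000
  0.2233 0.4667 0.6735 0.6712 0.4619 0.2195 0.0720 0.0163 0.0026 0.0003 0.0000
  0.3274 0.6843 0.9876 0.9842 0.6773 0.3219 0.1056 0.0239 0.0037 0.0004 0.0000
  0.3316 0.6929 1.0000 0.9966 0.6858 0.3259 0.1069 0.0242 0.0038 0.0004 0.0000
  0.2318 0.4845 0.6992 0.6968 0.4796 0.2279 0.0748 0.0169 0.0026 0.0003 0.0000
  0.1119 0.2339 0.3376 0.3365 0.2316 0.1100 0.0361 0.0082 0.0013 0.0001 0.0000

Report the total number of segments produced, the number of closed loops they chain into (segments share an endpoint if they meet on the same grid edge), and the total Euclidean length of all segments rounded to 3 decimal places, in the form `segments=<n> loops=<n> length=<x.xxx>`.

segments=16 loops=1 length=14.616

cell (1,0): code 0100 → (1.730,1.000)–(2.000,0.726)
cell (1,1): code 1100 → (1.232,2.000)–(1.730,1.000)
cell (1,2): code 1100 → (1.236,3.000)–(1.232,2.000)
cell (1,3): code 1100 → (1.747,4.000)–(1.236,3.000)
cell (1,4): code 1000 → (2.000,4.255)–(1.747,4.000)
cell (2,0): code 0110 → (2.000,0.726)–(3.000,0.203)
cell (2,4): code 1001 → (3.000,4.780)–(2.000,4.255)
cell (3,0): code 0110 → (3.000,0.203)–(4.000,0.189)
cell (3,4): code 1001 → (4.000,4.794)–(3.000,4.780)
cell (4,0): code 0110 → (4.000,0.189)–(5.000,0.666)
cell (4,4): code 1001 → (5.000,4.316)–(4.000,4.794)
cell (5,0): code 0010 → (5.000,0.666)–(5.337,1.000)
cell (5,1): code 0011 → (5.337,1.000)–(5.827,2.000)
cell (5,2): code 0011 → (5.827,2.000)–(5.824,3.000)
cell (5,3): code 0011 → (5.824,3.000)–(5.321,4.000)
cell (5,4): code 0001 → (5.321,4.000)–(5.000,4.316)
total: 16 segments, chained into 1 closed loop(s), length Σ = 14.616419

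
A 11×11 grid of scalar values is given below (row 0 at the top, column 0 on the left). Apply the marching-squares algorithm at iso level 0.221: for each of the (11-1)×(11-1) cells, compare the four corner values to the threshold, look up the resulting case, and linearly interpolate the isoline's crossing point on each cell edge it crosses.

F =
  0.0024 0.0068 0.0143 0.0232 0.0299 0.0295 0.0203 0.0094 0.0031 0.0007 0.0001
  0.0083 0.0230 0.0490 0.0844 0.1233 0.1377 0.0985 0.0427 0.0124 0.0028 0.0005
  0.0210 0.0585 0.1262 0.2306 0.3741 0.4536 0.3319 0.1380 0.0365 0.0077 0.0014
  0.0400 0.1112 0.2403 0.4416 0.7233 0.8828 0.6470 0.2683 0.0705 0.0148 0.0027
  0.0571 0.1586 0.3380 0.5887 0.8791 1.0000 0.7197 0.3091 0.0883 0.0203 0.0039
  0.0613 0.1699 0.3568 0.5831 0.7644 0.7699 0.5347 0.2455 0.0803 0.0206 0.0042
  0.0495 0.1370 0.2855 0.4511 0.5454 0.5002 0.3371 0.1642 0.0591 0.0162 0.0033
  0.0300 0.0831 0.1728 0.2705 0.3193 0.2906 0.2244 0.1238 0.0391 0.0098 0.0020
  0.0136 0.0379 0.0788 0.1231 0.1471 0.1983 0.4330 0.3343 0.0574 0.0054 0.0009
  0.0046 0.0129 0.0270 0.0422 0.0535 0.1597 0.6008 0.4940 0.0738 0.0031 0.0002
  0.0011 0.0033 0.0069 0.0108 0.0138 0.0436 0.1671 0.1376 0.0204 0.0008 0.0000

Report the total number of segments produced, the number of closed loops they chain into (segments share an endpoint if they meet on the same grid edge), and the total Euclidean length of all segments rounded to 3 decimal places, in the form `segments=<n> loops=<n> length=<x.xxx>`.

segments=30 loops=1 length=25.499

cell (1,2): code 0100 → (1.934,3.000)–(2.000,2.908)
cell (1,3): code 1100 → (1.390,4.000)–(1.934,3.000)
cell (1,4): code 1100 → (1.264,5.000)–(1.390,4.000)
cell (1,5): code 1100 → (1.525,6.000)–(1.264,5.000)
cell (1,6): code 1000 → (2.000,6.572)–(1.525,6.000)
cell (2,1): code 0100 → (2.831,2.000)–(3.000,1.851)
cell (2,2): code 1110 → (2.000,2.908)–(2.831,2.000)
cell (2,6): code 1101 → (2.637,7.000)–(2.000,6.572)
cell (2,7): code 1000 → (3.000,7.239)–(2.637,7.000)
cell (3,1): code 0110 → (3.000,1.851)–(4.000,1.348)
cell (3,7): code 1001 → (4.000,7.399)–(3.000,7.239)
cell (4,1): code 0110 → (4.000,1.348)–(5.000,1.273)
cell (4,7): code 1001 → (5.000,7.148)–(4.000,7.399)
cell (5,1): code 0110 → (5.000,1.273)–(6.000,1.566)
cell (5,6): code 1011 → (6.000,6.671)–(5.301,7.000)
cell (5,7): code 0001 → (5.301,7.000)–(5.000,7.148)
cell (6,1): code 0010 → (6.000,1.566)–(6.572,2.000)
cell (6,2): code 0111 → (6.572,2.000)–(7.000,2.493)
cell (6,6): code 1001 → (7.000,6.034)–(6.000,6.671)
cell (7,2): code 0010 → (7.000,2.493)–(7.336,3.000)
cell (7,3): code 0011 → (7.336,3.000)–(7.571,4.000)
cell (7,4): code 0011 → (7.571,4.000)–(7.754,5.000)
cell (7,5): code 0111 → (7.754,5.000)–(8.000,5.097)
cell (7,6): code 1101 → (7.462,7.000)–(7.000,6.034)
cell (7,7): code 1000 → (8.000,7.409)–(7.462,7.000)
cell (8,5): code 0110 → (8.000,5.097)–(9.000,5.139)
cell (8,7): code 1001 → (9.000,7.650)–(8.000,7.409)
cell (9,5): code 0010 → (9.000,5.139)–(9.876,6.000)
cell (9,6): code 0011 → (9.876,6.000)–(9.766,7.000)
cell (9,7): code 0001 → (9.766,7.000)–(9.000,7.650)
total: 30 segments, chained into 1 closed loop(s), length Σ = 25.499156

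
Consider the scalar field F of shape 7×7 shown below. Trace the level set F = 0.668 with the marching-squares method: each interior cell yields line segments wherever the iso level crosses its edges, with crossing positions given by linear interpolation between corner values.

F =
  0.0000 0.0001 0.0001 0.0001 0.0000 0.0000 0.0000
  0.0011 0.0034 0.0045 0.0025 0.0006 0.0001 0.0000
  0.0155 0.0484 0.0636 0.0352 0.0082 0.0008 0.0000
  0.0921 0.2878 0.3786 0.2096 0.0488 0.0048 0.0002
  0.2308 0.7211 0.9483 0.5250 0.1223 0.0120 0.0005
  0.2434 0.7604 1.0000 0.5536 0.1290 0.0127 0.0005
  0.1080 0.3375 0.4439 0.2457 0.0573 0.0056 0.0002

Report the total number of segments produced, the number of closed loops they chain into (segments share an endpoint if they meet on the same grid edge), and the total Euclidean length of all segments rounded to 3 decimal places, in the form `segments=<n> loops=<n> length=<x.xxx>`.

segments=8 loops=1 length=6.366

cell (3,0): code 0100 → (3.877,1.000)–(4.000,0.892)
cell (3,1): code 1100 → (3.508,2.000)–(3.877,1.000)
cell (3,2): code 1000 → (4.000,2.662)–(3.508,2.000)
cell (4,0): code 0110 → (4.000,0.892)–(5.000,0.821)
cell (4,2): code 1001 → (5.000,2.744)–(4.000,2.662)
cell (5,0): code 0010 → (5.000,0.821)–(5.218,1.000)
cell (5,1): code 0011 → (5.218,1.000)–(5.597,2.000)
cell (5,2): code 0001 → (5.597,2.000)–(5.000,2.744)
total: 8 segments, chained into 1 closed loop(s), length Σ = 6.365598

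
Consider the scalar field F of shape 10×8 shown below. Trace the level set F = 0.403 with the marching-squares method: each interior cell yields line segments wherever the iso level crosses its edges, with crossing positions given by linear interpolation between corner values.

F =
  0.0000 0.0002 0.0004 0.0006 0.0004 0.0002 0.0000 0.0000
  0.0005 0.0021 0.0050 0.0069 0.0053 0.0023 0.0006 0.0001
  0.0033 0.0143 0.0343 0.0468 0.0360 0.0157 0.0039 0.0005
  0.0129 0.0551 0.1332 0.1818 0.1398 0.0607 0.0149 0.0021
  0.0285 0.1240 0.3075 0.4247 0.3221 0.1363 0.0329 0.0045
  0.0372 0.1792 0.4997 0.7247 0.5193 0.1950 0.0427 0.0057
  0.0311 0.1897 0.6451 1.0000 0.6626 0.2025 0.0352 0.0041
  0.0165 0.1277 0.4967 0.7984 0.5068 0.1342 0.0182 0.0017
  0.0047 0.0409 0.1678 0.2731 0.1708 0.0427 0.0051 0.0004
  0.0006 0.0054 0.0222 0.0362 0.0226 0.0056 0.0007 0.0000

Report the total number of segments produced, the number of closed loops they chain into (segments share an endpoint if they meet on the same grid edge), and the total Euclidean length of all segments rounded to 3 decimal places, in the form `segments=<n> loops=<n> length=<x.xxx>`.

segments=14 loops=1 length=10.676

cell (3,2): code 0100 → (3.911,3.000)–(4.000,2.815)
cell (3,3): code 1000 → (4.000,3.212)–(3.911,3.000)
cell (4,1): code 0100 → (4.497,2.000)–(5.000,1.698)
cell (4,2): code 1110 → (4.000,2.815)–(4.497,2.000)
cell (4,3): code 1101 → (4.410,4.000)–(4.000,3.212)
cell (4,4): code 1000 → (5.000,4.359)–(4.410,4.000)
cell (5,1): code 0110 → (5.000,1.698)–(6.000,1.468)
cell (5,4): code 1001 → (6.000,4.564)–(5.000,4.359)
cell (6,1): code 0110 → (6.000,1.468)–(7.000,1.746)
cell (6,4): code 1001 → (7.000,4.279)–(6.000,4.564)
cell (7,1): code 0010 → (7.000,1.746)–(7.285,2.000)
cell (7,2): code 0011 → (7.285,2.000)–(7.753,3.000)
cell (7,3): code 0011 → (7.753,3.000)–(7.309,4.000)
cell (7,4): code 0001 → (7.309,4.000)–(7.000,4.279)
total: 14 segments, chained into 1 closed loop(s), length Σ = 10.675818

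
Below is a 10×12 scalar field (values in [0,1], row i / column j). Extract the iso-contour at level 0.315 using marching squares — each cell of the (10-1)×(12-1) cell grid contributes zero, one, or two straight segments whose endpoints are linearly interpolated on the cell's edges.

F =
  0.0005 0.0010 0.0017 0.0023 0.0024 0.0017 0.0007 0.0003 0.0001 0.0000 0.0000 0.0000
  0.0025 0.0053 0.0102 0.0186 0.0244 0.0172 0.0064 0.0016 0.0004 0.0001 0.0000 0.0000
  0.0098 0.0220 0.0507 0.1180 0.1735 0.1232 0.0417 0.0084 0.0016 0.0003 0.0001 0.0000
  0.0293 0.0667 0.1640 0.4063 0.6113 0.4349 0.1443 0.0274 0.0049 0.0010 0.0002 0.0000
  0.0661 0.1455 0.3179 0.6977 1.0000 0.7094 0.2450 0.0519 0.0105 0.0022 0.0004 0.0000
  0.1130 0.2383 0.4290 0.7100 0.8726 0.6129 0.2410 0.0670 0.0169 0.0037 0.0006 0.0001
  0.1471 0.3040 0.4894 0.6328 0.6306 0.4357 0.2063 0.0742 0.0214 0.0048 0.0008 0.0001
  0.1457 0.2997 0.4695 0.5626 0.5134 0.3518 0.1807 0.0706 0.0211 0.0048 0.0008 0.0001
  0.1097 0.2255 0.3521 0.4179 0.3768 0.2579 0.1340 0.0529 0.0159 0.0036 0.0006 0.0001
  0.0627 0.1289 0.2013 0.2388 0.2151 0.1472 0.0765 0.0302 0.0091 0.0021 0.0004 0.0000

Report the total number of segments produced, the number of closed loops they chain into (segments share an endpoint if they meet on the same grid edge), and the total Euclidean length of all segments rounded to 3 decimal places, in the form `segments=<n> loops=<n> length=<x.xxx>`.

cell (2,2): code 0100 → (2.683,3.000)–(3.000,2.623)
cell (2,3): code 1100 → (2.323,4.000)–(2.683,3.000)
cell (2,4): code 1100 → (2.615,5.000)–(2.323,4.000)
cell (2,5): code 1000 → (3.000,5.413)–(2.615,5.000)
cell (3,1): code 0100 → (3.981,2.000)–(4.000,1.983)
cell (3,2): code 1110 → (3.000,2.623)–(3.981,2.000)
cell (3,5): code 1001 → (4.000,5.849)–(3.000,5.413)
cell (4,1): code 0110 → (4.000,1.983)–(5.000,1.402)
cell (4,5): code 1001 → (5.000,5.801)–(4.000,5.849)
cell (5,1): code 0110 → (5.000,1.402)–(6.000,1.059)
cell (5,5): code 1001 → (6.000,5.526)–(5.000,5.801)
cell (6,1): code 0110 → (6.000,1.059)–(7.000,1.090)
cell (6,5): code 1001 → (7.000,5.215)–(6.000,5.526)
cell (7,1): code 0110 → (7.000,1.090)–(8.000,1.707)
cell (7,4): code 1011 → (8.000,4.520)–(7.392,5.000)
cell (7,5): code 0001 → (7.392,5.000)–(7.000,5.215)
cell (8,1): code 0010 → (8.000,1.707)–(8.246,2.000)
cell (8,2): code 0011 → (8.246,2.000)–(8.575,3.000)
cell (8,3): code 0011 → (8.575,3.000)–(8.382,4.000)
cell (8,4): code 0001 → (8.382,4.000)–(8.000,4.520)
total: 20 segments, chained into 1 closed loop(s), length Σ = 17.234948

segments=20 loops=1 length=17.235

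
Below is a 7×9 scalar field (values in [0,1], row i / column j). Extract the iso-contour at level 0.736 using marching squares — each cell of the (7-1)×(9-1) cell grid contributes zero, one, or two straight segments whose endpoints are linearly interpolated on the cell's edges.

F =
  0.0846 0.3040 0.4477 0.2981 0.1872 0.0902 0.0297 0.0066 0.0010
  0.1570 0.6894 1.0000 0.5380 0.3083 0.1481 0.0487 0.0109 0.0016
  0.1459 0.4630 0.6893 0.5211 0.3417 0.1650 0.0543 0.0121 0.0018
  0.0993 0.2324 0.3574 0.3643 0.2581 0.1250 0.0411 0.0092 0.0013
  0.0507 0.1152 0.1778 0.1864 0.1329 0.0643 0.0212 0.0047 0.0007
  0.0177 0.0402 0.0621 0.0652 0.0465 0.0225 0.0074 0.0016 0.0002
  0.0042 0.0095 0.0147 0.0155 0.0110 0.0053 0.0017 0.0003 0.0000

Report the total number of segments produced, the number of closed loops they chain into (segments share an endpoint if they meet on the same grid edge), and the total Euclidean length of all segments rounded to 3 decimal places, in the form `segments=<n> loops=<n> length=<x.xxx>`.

segments=4 loops=1 length=3.946

cell (0,1): code 0100 → (0.522,2.000)–(1.000,1.150)
cell (0,2): code 1000 → (1.000,2.571)–(0.522,2.000)
cell (1,1): code 0010 → (1.000,1.150)–(1.850,2.000)
cell (1,2): code 0001 → (1.850,2.000)–(1.000,2.571)
total: 4 segments, chained into 1 closed loop(s), length Σ = 3.945961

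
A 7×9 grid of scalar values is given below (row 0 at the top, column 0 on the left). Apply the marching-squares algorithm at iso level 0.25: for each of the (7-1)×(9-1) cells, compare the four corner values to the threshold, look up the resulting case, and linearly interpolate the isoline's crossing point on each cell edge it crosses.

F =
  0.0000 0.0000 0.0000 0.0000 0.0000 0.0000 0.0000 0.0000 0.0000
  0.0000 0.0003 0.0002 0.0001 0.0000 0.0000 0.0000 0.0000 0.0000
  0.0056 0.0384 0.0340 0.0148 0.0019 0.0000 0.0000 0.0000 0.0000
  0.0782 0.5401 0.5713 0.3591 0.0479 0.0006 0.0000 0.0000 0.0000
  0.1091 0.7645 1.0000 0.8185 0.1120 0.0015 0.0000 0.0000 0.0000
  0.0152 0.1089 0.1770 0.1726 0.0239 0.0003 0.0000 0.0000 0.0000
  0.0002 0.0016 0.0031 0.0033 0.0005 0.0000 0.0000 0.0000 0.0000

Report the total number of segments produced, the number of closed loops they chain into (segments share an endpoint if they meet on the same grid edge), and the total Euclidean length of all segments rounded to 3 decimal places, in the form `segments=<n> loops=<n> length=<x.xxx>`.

cell (2,0): code 0100 → (2.422,1.000)–(3.000,0.372)
cell (2,1): code 1100 → (2.402,2.000)–(2.422,1.000)
cell (2,2): code 1100 → (2.683,3.000)–(2.402,2.000)
cell (2,3): code 1000 → (3.000,3.351)–(2.683,3.000)
cell (3,0): code 0110 → (3.000,0.372)–(4.000,0.215)
cell (3,3): code 1001 → (4.000,3.805)–(3.000,3.351)
cell (4,0): code 0010 → (4.000,0.215)–(4.785,1.000)
cell (4,1): code 0011 → (4.785,1.000)–(4.911,2.000)
cell (4,2): code 0011 → (4.911,2.000)–(4.880,3.000)
cell (4,3): code 0001 → (4.880,3.000)–(4.000,3.805)
total: 10 segments, chained into 1 closed loop(s), length Σ = 9.786762

segments=10 loops=1 length=9.787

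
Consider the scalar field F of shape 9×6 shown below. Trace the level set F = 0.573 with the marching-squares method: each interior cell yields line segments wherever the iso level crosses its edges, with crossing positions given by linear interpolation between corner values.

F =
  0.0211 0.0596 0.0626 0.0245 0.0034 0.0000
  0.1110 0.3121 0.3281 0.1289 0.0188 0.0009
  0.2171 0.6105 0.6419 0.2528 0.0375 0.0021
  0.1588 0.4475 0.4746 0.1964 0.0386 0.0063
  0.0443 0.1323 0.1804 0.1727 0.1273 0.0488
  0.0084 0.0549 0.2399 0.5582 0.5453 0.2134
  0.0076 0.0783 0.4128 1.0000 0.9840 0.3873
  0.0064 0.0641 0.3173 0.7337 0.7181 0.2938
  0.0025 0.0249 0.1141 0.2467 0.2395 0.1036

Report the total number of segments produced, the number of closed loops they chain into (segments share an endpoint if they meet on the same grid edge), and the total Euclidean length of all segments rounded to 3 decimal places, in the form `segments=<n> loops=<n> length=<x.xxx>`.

segments=14 loops=2 length=10.611

cell (1,0): code 0100 → (1.874,1.000)–(2.000,0.905)
cell (1,1): code 1100 → (1.780,2.000)–(1.874,1.000)
cell (1,2): code 1000 → (2.000,2.177)–(1.780,2.000)
cell (2,0): code 0010 → (2.000,0.905)–(2.230,1.000)
cell (2,1): code 0011 → (2.230,1.000)–(2.412,2.000)
cell (2,2): code 0001 → (2.412,2.000)–(2.000,2.177)
cell (5,2): code 0100 → (5.033,3.000)–(6.000,2.273)
cell (5,3): code 1100 → (5.063,4.000)–(5.033,3.000)
cell (5,4): code 1000 → (6.000,4.689)–(5.063,4.000)
cell (6,2): code 0110 → (6.000,2.273)–(7.000,2.614)
cell (6,4): code 1001 → (7.000,4.342)–(6.000,4.689)
cell (7,2): code 0010 → (7.000,2.614)–(7.330,3.000)
cell (7,3): code 0011 → (7.330,3.000)–(7.303,4.000)
cell (7,4): code 0001 → (7.303,4.000)–(7.000,4.342)
total: 14 segments, chained into 2 closed loop(s), length Σ = 10.610866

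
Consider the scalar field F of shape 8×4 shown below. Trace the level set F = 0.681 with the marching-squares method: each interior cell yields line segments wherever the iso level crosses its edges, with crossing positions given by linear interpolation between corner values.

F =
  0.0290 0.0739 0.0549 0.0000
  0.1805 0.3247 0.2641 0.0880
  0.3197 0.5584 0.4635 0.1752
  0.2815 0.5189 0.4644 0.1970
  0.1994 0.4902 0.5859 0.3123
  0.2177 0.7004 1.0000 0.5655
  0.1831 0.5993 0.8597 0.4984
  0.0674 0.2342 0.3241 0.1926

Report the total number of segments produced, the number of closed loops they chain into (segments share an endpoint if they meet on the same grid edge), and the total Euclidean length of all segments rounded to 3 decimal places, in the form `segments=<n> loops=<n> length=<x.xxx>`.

segments=8 loops=1 length=5.824

cell (4,0): code 0100 → (4.908,1.000)–(5.000,0.960)
cell (4,1): code 1100 → (4.230,2.000)–(4.908,1.000)
cell (4,2): code 1000 → (5.000,2.734)–(4.230,2.000)
cell (5,0): code 0010 → (5.000,0.960)–(5.192,1.000)
cell (5,1): code 0111 → (5.192,1.000)–(6.000,1.314)
cell (5,2): code 1001 → (6.000,2.495)–(5.000,2.734)
cell (6,1): code 0010 → (6.000,1.314)–(6.334,2.000)
cell (6,2): code 0001 → (6.334,2.000)–(6.000,2.495)
total: 8 segments, chained into 1 closed loop(s), length Σ = 5.823939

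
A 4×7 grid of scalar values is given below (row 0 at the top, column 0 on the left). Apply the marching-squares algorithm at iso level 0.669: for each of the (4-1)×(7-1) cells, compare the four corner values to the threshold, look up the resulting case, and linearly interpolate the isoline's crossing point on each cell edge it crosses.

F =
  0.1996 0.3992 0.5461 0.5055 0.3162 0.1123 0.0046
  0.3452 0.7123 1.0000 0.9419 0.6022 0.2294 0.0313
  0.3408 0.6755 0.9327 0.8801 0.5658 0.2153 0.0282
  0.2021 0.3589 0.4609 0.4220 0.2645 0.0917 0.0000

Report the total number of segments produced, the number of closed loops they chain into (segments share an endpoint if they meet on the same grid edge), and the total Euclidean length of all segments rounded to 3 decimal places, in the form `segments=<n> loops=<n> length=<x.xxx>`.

segments=10 loops=1 length=8.364

cell (0,0): code 0100 → (0.862,1.000)–(1.000,0.882)
cell (0,1): code 1100 → (0.271,2.000)–(0.862,1.000)
cell (0,2): code 1100 → (0.375,3.000)–(0.271,2.000)
cell (0,3): code 1000 → (1.000,3.803)–(0.375,3.000)
cell (1,0): code 0110 → (1.000,0.882)–(2.000,0.981)
cell (1,3): code 1001 → (2.000,3.672)–(1.000,3.803)
cell (2,0): code 0010 → (2.000,0.981)–(2.021,1.000)
cell (2,1): code 0011 → (2.021,1.000)–(2.559,2.000)
cell (2,2): code 0011 → (2.559,2.000)–(2.461,3.000)
cell (2,3): code 0001 → (2.461,3.000)–(2.000,3.672)
total: 10 segments, chained into 1 closed loop(s), length Σ = 8.363554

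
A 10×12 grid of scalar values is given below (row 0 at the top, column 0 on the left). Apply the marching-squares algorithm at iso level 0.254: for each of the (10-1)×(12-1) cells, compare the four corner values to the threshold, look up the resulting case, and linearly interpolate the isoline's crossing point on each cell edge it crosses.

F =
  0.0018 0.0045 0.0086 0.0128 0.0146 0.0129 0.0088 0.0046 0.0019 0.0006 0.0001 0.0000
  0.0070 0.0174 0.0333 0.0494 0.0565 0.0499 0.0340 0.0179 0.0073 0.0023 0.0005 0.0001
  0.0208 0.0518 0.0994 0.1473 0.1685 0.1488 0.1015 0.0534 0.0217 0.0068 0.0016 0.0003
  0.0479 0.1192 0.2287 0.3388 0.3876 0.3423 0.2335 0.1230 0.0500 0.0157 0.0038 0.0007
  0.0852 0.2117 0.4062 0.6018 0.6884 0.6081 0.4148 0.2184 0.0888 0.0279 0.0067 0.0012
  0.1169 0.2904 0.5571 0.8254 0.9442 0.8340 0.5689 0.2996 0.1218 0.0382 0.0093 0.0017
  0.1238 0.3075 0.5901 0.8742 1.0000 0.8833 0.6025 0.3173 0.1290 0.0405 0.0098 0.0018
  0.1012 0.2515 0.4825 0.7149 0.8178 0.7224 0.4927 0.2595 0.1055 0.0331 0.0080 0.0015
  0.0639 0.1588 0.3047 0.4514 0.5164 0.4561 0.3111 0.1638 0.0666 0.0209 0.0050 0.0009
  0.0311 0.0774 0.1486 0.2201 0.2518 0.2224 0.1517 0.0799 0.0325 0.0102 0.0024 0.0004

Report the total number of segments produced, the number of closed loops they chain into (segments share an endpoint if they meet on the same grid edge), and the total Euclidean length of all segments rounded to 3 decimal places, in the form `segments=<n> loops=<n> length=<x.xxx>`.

segments=26 loops=1 length=20.631

cell (2,2): code 0100 → (2.557,3.000)–(3.000,2.230)
cell (2,3): code 1100 → (2.390,4.000)–(2.557,3.000)
cell (2,4): code 1100 → (2.544,5.000)–(2.390,4.000)
cell (2,5): code 1000 → (3.000,5.812)–(2.544,5.000)
cell (3,1): code 0100 → (3.143,2.000)–(4.000,1.217)
cell (3,2): code 1110 → (3.000,2.230)–(3.143,2.000)
cell (3,5): code 1101 → (3.113,6.000)–(3.000,5.812)
cell (3,6): code 1000 → (4.000,6.819)–(3.113,6.000)
cell (4,0): code 0100 → (4.537,1.000)–(5.000,0.790)
cell (4,1): code 1110 → (4.000,1.217)–(4.537,1.000)
cell (4,6): code 1101 → (4.438,7.000)–(4.000,6.819)
cell (4,7): code 1000 → (5.000,7.256)–(4.438,7.000)
cell (5,0): code 0110 → (5.000,0.790)–(6.000,0.709)
cell (5,7): code 1001 → (6.000,7.336)–(5.000,7.256)
cell (6,0): code 0010 → (6.000,0.709)–(6.955,1.000)
cell (6,1): code 0111 → (6.955,1.000)–(7.000,1.011)
cell (6,7): code 1001 → (7.000,7.036)–(6.000,7.336)
cell (7,1): code 0110 → (7.000,1.011)–(8.000,1.653)
cell (7,6): code 1011 → (8.000,6.388)–(7.057,7.000)
cell (7,7): code 0001 → (7.057,7.000)–(7.000,7.036)
cell (8,1): code 0010 → (8.000,1.653)–(8.325,2.000)
cell (8,2): code 0011 → (8.325,2.000)–(8.853,3.000)
cell (8,3): code 0011 → (8.853,3.000)–(8.992,4.000)
cell (8,4): code 0011 → (8.992,4.000)–(8.865,5.000)
cell (8,5): code 0011 → (8.865,5.000)–(8.358,6.000)
cell (8,6): code 0001 → (8.358,6.000)–(8.000,6.388)
total: 26 segments, chained into 1 closed loop(s), length Σ = 20.630860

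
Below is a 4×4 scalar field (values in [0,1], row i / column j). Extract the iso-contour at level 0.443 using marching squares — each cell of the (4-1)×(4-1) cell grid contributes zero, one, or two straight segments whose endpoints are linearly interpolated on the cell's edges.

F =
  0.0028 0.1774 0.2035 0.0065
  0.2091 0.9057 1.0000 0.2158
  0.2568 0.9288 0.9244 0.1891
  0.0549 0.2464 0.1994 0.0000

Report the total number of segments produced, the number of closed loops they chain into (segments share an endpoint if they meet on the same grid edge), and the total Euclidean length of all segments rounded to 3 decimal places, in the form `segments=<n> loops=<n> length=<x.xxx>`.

segments=8 loops=1 length=7.869

cell (0,0): code 0100 → (0.365,1.000)–(1.000,0.336)
cell (0,1): code 1100 → (0.301,2.000)–(0.365,1.000)
cell (0,2): code 1000 → (1.000,2.710)–(0.301,2.000)
cell (1,0): code 0110 → (1.000,0.336)–(2.000,0.277)
cell (1,2): code 1001 → (2.000,2.655)–(1.000,2.710)
cell (2,0): code 0010 → (2.000,0.277)–(2.712,1.000)
cell (2,1): code 0011 → (2.712,1.000)–(2.664,2.000)
cell (2,2): code 0001 → (2.664,2.000)–(2.000,2.655)
total: 8 segments, chained into 1 closed loop(s), length Σ = 7.869439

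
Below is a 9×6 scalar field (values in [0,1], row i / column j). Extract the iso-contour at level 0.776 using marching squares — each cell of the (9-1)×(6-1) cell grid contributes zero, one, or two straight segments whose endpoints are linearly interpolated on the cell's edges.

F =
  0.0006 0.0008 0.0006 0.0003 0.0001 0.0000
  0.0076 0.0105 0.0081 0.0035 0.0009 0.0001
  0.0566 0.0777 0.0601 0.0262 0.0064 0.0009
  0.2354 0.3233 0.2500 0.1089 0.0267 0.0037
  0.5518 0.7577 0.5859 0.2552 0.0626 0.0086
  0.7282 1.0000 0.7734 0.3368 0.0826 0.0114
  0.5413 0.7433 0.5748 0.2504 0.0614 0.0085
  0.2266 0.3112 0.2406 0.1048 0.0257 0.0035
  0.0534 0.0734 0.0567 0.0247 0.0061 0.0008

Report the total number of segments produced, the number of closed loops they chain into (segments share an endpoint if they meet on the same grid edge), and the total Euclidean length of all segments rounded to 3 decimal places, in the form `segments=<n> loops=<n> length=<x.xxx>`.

cell (4,0): code 0100 → (4.076,1.000)–(5.000,0.176)
cell (4,1): code 1000 → (5.000,1.989)–(4.076,1.000)
cell (5,0): code 0010 → (5.000,0.176)–(5.873,1.000)
cell (5,1): code 0001 → (5.873,1.000)–(5.000,1.989)
total: 4 segments, chained into 1 closed loop(s), length Σ = 5.110788

segments=4 loops=1 length=5.111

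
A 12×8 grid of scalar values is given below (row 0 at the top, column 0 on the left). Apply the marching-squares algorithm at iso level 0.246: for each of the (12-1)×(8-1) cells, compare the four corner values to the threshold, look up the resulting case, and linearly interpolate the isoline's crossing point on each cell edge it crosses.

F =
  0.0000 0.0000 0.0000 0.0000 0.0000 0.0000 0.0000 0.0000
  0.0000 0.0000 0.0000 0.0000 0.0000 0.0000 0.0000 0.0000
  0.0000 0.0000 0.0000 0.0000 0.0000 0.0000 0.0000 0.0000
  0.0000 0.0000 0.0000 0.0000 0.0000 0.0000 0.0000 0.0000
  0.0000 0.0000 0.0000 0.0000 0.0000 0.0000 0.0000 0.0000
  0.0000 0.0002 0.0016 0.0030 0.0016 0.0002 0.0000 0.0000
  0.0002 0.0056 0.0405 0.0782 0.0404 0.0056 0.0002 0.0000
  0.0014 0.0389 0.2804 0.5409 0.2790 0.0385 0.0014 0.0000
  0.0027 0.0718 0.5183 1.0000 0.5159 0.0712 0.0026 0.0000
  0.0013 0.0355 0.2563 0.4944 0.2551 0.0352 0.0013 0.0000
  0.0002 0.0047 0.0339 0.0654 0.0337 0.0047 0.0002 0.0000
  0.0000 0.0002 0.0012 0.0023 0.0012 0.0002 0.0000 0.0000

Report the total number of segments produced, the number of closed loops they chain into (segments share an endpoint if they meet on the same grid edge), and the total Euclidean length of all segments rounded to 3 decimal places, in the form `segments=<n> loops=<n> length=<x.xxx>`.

segments=12 loops=1 length=9.528

cell (6,1): code 0100 → (6.857,2.000)–(7.000,1.858)
cell (6,2): code 1100 → (6.363,3.000)–(6.857,2.000)
cell (6,3): code 1100 → (6.862,4.000)–(6.363,3.000)
cell (6,4): code 1000 → (7.000,4.137)–(6.862,4.000)
cell (7,1): code 0110 → (7.000,1.858)–(8.000,1.390)
cell (7,4): code 1001 → (8.000,4.607)–(7.000,4.137)
cell (8,1): code 0110 → (8.000,1.390)–(9.000,1.953)
cell (8,4): code 1001 → (9.000,4.041)–(8.000,4.607)
cell (9,1): code 0010 → (9.000,1.953)–(9.046,2.000)
cell (9,2): code 0011 → (9.046,2.000)–(9.579,3.000)
cell (9,3): code 0011 → (9.579,3.000)–(9.041,4.000)
cell (9,4): code 0001 → (9.041,4.000)–(9.000,4.041)
total: 12 segments, chained into 1 closed loop(s), length Σ = 9.527689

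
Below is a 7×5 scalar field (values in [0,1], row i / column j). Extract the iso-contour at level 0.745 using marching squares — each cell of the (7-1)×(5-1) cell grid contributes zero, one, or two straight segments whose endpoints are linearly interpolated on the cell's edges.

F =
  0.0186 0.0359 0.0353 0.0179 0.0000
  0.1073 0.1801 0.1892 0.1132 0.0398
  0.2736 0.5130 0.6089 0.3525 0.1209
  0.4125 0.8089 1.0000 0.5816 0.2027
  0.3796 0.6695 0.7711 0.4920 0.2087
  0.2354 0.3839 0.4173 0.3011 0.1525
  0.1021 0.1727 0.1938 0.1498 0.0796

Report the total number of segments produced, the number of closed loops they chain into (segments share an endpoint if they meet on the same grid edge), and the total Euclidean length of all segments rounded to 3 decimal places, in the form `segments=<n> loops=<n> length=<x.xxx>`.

cell (2,0): code 0100 → (2.784,1.000)–(3.000,0.839)
cell (2,1): code 1100 → (2.348,2.000)–(2.784,1.000)
cell (2,2): code 1000 → (3.000,2.609)–(2.348,2.000)
cell (3,0): code 0010 → (3.000,0.839)–(3.458,1.000)
cell (3,1): code 0111 → (3.458,1.000)–(4.000,1.743)
cell (3,2): code 1001 → (4.000,2.094)–(3.000,2.609)
cell (4,1): code 0010 → (4.000,1.743)–(4.074,2.000)
cell (4,2): code 0001 → (4.074,2.000)–(4.000,2.094)
total: 8 segments, chained into 1 closed loop(s), length Σ = 5.170011

segments=8 loops=1 length=5.170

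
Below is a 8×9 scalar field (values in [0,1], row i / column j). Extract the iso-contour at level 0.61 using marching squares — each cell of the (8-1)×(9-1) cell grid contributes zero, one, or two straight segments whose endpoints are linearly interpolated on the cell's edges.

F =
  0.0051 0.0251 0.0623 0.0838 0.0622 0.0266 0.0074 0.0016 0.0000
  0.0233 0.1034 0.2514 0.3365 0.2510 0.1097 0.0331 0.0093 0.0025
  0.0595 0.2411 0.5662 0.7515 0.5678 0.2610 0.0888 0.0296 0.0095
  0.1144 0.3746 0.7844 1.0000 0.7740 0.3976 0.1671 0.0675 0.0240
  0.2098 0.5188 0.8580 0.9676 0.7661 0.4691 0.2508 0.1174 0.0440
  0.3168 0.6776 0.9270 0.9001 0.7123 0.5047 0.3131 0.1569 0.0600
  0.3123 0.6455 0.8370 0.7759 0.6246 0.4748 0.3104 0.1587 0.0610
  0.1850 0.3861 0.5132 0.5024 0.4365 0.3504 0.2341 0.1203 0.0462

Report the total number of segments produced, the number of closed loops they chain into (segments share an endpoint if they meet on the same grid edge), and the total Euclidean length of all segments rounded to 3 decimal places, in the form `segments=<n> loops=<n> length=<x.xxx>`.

cell (1,2): code 0100 → (1.659,3.000)–(2.000,2.236)
cell (1,3): code 1000 → (2.000,3.770)–(1.659,3.000)
cell (2,1): code 0100 → (2.201,2.000)–(3.000,1.574)
cell (2,2): code 1110 → (2.000,2.236)–(2.201,2.000)
cell (2,3): code 1101 → (2.205,4.000)–(2.000,3.770)
cell (2,4): code 1000 → (3.000,4.436)–(2.205,4.000)
cell (3,1): code 0110 → (3.000,1.574)–(4.000,1.269)
cell (3,4): code 1001 → (4.000,4.526)–(3.000,4.436)
cell (4,0): code 0100 → (4.574,1.000)–(5.000,0.813)
cell (4,1): code 1110 → (4.000,1.269)–(4.574,1.000)
cell (4,4): code 1001 → (5.000,4.493)–(4.000,4.526)
cell (5,0): code 0110 → (5.000,0.813)–(6.000,0.893)
cell (5,4): code 1001 → (6.000,4.097)–(5.000,4.493)
cell (6,0): code 0010 → (6.000,0.893)–(6.137,1.000)
cell (6,1): code 0011 → (6.137,1.000)–(6.701,2.000)
cell (6,2): code 0011 → (6.701,2.000)–(6.607,3.000)
cell (6,3): code 0011 → (6.607,3.000)–(6.078,4.000)
cell (6,4): code 0001 → (6.078,4.000)–(6.000,4.097)
total: 18 segments, chained into 1 closed loop(s), length Σ = 13.918751

segments=18 loops=1 length=13.919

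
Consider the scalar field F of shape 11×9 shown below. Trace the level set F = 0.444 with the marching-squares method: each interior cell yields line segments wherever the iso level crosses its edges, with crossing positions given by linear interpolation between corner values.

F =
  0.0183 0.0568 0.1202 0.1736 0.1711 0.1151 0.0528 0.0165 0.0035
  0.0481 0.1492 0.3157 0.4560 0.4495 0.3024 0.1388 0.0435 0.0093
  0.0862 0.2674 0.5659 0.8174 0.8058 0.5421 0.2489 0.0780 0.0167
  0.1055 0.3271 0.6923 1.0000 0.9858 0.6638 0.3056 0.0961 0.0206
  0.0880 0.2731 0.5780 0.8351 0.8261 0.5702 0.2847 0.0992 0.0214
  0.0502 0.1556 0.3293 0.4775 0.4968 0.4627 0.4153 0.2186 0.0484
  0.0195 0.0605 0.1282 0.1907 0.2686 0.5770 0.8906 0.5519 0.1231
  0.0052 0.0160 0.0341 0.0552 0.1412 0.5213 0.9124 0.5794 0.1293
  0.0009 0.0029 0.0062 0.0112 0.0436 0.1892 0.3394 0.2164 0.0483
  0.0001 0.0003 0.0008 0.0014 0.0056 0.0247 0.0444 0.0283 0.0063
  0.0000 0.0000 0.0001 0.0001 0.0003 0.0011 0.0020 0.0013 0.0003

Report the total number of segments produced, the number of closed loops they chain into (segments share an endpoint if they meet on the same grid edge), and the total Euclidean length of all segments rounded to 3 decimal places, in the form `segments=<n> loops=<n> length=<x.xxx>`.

segments=26 loops=1 length=20.673

cell (0,2): code 0100 → (0.958,3.000)–(1.000,2.914)
cell (0,3): code 1100 → (0.980,4.000)–(0.958,3.000)
cell (0,4): code 1000 → (1.000,4.037)–(0.980,4.000)
cell (1,1): code 0100 → (1.513,2.000)–(2.000,1.592)
cell (1,2): code 1110 → (1.000,2.914)–(1.513,2.000)
cell (1,4): code 1101 → (1.591,5.000)–(1.000,4.037)
cell (1,5): code 1000 → (2.000,5.335)–(1.591,5.000)
cell (2,1): code 0110 → (2.000,1.592)–(3.000,1.320)
cell (2,5): code 1001 → (3.000,5.614)–(2.000,5.335)
cell (3,1): code 0110 → (3.000,1.320)–(4.000,1.561)
cell (3,5): code 1001 → (4.000,5.442)–(3.000,5.614)
cell (4,1): code 0010 → (4.000,1.561)–(4.539,2.000)
cell (4,2): code 0111 → (4.539,2.000)–(5.000,2.774)
cell (4,5): code 1001 → (5.000,5.395)–(4.000,5.442)
cell (5,2): code 0010 → (5.000,2.774)–(5.117,3.000)
cell (5,3): code 0011 → (5.117,3.000)–(5.231,4.000)
cell (5,4): code 0111 → (5.231,4.000)–(6.000,4.569)
cell (5,5): code 1101 → (5.060,6.000)–(5.000,5.395)
cell (5,6): code 1100 → (5.676,7.000)–(5.060,6.000)
cell (5,7): code 1000 → (6.000,7.252)–(5.676,7.000)
cell (6,4): code 0110 → (6.000,4.569)–(7.000,4.797)
cell (6,7): code 1001 → (7.000,7.301)–(6.000,7.252)
cell (7,4): code 0010 → (7.000,4.797)–(7.233,5.000)
cell (7,5): code 0011 → (7.233,5.000)–(7.817,6.000)
cell (7,6): code 0011 → (7.817,6.000)–(7.373,7.000)
cell (7,7): code 0001 → (7.373,7.000)–(7.000,7.301)
total: 26 segments, chained into 1 closed loop(s), length Σ = 20.673095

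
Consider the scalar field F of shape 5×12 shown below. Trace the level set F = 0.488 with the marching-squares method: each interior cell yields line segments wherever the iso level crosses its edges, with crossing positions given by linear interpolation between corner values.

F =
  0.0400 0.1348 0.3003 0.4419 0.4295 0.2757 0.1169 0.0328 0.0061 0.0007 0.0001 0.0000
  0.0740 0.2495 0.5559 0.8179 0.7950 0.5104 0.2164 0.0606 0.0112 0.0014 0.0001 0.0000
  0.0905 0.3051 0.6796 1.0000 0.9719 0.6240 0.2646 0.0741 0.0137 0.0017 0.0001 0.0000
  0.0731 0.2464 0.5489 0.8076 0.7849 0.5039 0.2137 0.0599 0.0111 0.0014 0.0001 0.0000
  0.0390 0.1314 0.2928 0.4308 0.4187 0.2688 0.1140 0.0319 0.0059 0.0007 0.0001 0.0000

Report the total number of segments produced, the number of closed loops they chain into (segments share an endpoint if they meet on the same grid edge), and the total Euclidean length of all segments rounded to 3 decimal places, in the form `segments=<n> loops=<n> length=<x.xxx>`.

segments=14 loops=1 length=11.889

cell (0,1): code 0100 → (0.734,2.000)–(1.000,1.778)
cell (0,2): code 1100 → (0.123,3.000)–(0.734,2.000)
cell (0,3): code 1100 → (0.160,4.000)–(0.123,3.000)
cell (0,4): code 1100 → (0.905,5.000)–(0.160,4.000)
cell (0,5): code 1000 → (1.000,5.076)–(0.905,5.000)
cell (1,1): code 0110 → (1.000,1.778)–(2.000,1.488)
cell (1,5): code 1001 → (2.000,5.378)–(1.000,5.076)
cell (2,1): code 0110 → (2.000,1.488)–(3.000,1.799)
cell (2,5): code 1001 → (3.000,5.055)–(2.000,5.378)
cell (3,1): code 0010 → (3.000,1.799)–(3.238,2.000)
cell (3,2): code 0011 → (3.238,2.000)–(3.848,3.000)
cell (3,3): code 0011 → (3.848,3.000)–(3.811,4.000)
cell (3,4): code 0011 → (3.811,4.000)–(3.068,5.000)
cell (3,5): code 0001 → (3.068,5.000)–(3.000,5.055)
total: 14 segments, chained into 1 closed loop(s), length Σ = 11.888503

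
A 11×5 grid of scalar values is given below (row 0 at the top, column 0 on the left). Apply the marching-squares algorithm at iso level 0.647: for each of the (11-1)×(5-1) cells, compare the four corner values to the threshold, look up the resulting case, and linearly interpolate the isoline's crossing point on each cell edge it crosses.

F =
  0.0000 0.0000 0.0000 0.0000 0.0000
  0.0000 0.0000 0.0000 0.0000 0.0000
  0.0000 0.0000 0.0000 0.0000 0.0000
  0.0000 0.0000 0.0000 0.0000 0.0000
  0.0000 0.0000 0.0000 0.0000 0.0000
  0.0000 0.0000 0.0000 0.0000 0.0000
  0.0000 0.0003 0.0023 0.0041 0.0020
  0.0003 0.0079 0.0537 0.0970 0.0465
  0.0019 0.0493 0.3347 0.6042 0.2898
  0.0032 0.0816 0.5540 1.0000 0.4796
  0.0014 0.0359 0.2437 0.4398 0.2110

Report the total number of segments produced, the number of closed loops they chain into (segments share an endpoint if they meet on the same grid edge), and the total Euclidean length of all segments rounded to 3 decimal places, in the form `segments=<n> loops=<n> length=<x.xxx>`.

cell (8,2): code 0100 → (8.108,3.000)–(9.000,2.209)
cell (8,3): code 1000 → (9.000,3.678)–(8.108,3.000)
cell (9,2): code 0010 → (9.000,2.209)–(9.630,3.000)
cell (9,3): code 0001 → (9.630,3.000)–(9.000,3.678)
total: 4 segments, chained into 1 closed loop(s), length Σ = 4.250461

segments=4 loops=1 length=4.250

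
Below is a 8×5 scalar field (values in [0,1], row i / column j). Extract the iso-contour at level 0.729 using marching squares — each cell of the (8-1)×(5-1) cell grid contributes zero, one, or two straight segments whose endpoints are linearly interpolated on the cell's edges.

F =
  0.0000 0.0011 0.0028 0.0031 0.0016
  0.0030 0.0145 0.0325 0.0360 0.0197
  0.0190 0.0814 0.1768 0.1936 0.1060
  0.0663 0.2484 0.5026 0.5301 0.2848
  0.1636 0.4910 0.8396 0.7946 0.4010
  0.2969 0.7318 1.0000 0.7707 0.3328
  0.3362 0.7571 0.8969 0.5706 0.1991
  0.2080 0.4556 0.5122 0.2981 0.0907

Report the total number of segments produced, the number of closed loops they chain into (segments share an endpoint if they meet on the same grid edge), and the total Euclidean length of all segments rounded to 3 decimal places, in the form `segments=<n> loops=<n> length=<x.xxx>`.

cell (3,1): code 0100 → (3.672,2.000)–(4.000,1.683)
cell (3,2): code 1100 → (3.752,3.000)–(3.672,2.000)
cell (3,3): code 1000 → (4.000,3.167)–(3.752,3.000)
cell (4,0): code 0100 → (4.988,1.000)–(5.000,0.994)
cell (4,1): code 1110 → (4.000,1.683)–(4.988,1.000)
cell (4,3): code 1001 → (5.000,3.095)–(4.000,3.167)
cell (5,0): code 0110 → (5.000,0.994)–(6.000,0.933)
cell (5,2): code 1011 → (6.000,2.515)–(5.208,3.000)
cell (5,3): code 0001 → (5.208,3.000)–(5.000,3.095)
cell (6,0): code 0010 → (6.000,0.933)–(6.093,1.000)
cell (6,1): code 0011 → (6.093,1.000)–(6.436,2.000)
cell (6,2): code 0001 → (6.436,2.000)–(6.000,2.515)
total: 12 segments, chained into 1 closed loop(s), length Σ = 7.981759

segments=12 loops=1 length=7.982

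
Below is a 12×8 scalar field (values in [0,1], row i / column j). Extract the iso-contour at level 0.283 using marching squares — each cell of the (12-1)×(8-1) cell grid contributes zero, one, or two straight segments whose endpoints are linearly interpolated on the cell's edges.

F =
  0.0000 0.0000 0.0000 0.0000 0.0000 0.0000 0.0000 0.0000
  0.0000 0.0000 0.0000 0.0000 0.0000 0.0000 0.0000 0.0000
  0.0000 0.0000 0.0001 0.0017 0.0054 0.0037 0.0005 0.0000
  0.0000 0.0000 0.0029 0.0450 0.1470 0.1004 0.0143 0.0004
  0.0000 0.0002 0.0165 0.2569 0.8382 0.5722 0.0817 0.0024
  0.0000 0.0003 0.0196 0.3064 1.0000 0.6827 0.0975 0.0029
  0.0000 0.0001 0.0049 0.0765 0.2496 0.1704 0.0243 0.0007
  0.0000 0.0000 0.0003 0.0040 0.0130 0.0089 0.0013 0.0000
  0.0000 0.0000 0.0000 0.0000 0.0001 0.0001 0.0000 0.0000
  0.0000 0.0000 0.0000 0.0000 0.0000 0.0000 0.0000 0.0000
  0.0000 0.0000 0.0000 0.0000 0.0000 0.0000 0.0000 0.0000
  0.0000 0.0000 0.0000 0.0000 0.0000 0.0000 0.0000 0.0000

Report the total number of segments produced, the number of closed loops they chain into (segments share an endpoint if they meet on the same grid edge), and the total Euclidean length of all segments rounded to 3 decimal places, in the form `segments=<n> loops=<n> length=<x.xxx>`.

segments=10 loops=1 length=8.627

cell (3,3): code 0100 → (3.197,4.000)–(4.000,3.045)
cell (3,4): code 1100 → (3.387,5.000)–(3.197,4.000)
cell (3,5): code 1000 → (4.000,5.590)–(3.387,5.000)
cell (4,2): code 0100 → (4.527,3.000)–(5.000,2.918)
cell (4,3): code 1110 → (4.000,3.045)–(4.527,3.000)
cell (4,5): code 1001 → (5.000,5.683)–(4.000,5.590)
cell (5,2): code 0010 → (5.000,2.918)–(5.102,3.000)
cell (5,3): code 0011 → (5.102,3.000)–(5.955,4.000)
cell (5,4): code 0011 → (5.955,4.000)–(5.780,5.000)
cell (5,5): code 0001 → (5.780,5.000)–(5.000,5.683)
total: 10 segments, chained into 1 closed loop(s), length Σ = 8.627136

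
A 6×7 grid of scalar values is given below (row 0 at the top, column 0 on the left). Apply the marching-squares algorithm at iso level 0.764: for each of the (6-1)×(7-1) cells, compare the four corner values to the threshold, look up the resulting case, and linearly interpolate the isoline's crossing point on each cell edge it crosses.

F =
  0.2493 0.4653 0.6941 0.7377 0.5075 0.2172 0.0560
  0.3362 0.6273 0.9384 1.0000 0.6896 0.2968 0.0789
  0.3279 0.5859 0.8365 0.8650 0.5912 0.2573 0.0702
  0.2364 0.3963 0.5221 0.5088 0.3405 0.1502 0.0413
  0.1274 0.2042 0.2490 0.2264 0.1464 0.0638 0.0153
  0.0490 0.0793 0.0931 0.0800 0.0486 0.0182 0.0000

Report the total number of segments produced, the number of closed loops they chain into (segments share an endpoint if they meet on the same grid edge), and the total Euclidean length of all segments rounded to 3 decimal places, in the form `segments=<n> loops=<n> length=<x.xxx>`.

cell (0,1): code 0100 → (0.286,2.000)–(1.000,1.439)
cell (0,2): code 1100 → (0.100,3.000)–(0.286,2.000)
cell (0,3): code 1000 → (1.000,3.760)–(0.100,3.000)
cell (1,1): code 0110 → (1.000,1.439)–(2.000,1.711)
cell (1,3): code 1001 → (2.000,3.369)–(1.000,3.760)
cell (2,1): code 0010 → (2.000,1.711)–(2.231,2.000)
cell (2,2): code 0011 → (2.231,2.000)–(2.284,3.000)
cell (2,3): code 0001 → (2.284,3.000)–(2.000,3.369)
total: 8 segments, chained into 1 closed loop(s), length Σ = 7.049420

segments=8 loops=1 length=7.049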